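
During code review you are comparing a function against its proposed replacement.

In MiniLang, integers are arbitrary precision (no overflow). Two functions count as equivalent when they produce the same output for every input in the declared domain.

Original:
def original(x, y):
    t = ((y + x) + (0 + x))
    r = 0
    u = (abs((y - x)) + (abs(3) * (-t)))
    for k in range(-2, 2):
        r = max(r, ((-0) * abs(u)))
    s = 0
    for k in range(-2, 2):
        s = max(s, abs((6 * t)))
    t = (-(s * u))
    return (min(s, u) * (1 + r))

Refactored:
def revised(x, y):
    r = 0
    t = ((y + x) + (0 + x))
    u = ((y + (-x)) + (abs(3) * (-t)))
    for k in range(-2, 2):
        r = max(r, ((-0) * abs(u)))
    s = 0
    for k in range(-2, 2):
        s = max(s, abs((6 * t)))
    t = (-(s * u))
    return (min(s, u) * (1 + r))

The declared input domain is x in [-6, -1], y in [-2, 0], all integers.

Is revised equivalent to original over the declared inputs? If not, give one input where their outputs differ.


Try x=-1, y=-2.
original: t=-4, then r=0, then u=13, then (k=-2), then r=0, then (k=-1), then r=0, then (k=0), then r=0, then (k=1), then r=0, then s=0, then (k=-2), then s=24, then (k=-1), then s=24, then (k=0), then s=24, then (k=1), then s=24, then t=-312, then returns 13
revised: r=0, then t=-4, then u=11, then (k=-2), then r=0, then (k=-1), then r=0, then (k=0), then r=0, then (k=1), then r=0, then s=0, then (k=-2), then s=24, then (k=-1), then s=24, then (k=0), then s=24, then (k=1), then s=24, then t=-264, then returns 11
13 != 11, so the rewrite changes behavior.
verdict: not equivalent; witness: x=-1, y=-2


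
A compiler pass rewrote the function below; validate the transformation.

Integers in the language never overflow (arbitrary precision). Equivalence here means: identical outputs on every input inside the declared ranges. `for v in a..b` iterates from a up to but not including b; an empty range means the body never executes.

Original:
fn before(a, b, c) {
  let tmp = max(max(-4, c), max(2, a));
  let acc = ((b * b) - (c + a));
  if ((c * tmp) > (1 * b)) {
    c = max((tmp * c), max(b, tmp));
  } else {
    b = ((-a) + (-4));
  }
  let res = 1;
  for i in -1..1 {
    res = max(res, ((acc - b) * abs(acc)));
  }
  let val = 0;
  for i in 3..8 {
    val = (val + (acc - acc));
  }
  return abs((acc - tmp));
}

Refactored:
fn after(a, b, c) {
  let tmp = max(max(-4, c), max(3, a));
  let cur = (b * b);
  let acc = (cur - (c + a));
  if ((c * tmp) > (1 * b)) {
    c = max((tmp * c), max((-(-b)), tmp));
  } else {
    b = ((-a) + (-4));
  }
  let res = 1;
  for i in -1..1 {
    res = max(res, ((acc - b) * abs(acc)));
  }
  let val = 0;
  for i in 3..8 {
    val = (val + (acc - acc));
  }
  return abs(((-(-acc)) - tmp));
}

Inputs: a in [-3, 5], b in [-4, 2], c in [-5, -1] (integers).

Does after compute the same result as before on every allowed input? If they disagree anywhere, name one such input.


Evaluate both at a=-3, b=-4, c=-5.
before: tmp := 2 | acc := 24 | ((c * tmp) > (1 * b)): false | b := -1 | res := 1 | iter i=-1: | res := 600 | iter i=0: | res := 600 | val := 0 | iter i=3: | val := 0 | iter i=4: | val := 0 | iter i=5: | val := 0 | iter i=6: | val := 0 | iter i=7: | val := 0 | result 22
after: tmp := 3 | cur := 16 | acc := 24 | ((c * tmp) > (1 * b)): false | b := -1 | res := 1 | iter i=-1: | res := 600 | iter i=0: | res := 600 | val := 0 | iter i=3: | val := 0 | iter i=4: | val := 0 | iter i=5: | val := 0 | iter i=6: | val := 0 | iter i=7: | val := 0 | result 21
22 vs 21 — the two versions disagree here.
verdict: not equivalent; witness: a=-3, b=-4, c=-5


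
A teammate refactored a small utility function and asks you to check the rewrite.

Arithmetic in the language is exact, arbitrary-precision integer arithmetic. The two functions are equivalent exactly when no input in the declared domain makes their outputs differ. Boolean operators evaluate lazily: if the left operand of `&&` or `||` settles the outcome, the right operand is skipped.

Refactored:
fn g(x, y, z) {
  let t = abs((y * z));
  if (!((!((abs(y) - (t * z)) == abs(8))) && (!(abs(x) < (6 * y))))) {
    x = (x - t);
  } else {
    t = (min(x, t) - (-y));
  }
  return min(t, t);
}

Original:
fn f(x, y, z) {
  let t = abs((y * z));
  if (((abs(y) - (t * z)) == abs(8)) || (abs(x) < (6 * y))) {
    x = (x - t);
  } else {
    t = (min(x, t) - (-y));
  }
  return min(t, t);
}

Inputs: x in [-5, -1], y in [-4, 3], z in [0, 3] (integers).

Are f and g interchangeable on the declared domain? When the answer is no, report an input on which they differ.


Reading the diff, among the changes: boolean connective usage differs.
As a probe, take x=-1, y=1, z=2: f runs t=2, then (((abs(y) - (t * z)) == abs(8)) || (abs(x) < (6 * y))) is true, then x=-3, then returns 2; g runs t=2, then (!((!((abs(y) - (t * z)) == abs(8))) && (!(abs(x) < (6 * y))))) is true, then x=-3, then returns 2; both end at 2.
Sweeping the whole domain (160 inputs) finds no disagreement.
verdict: equivalent


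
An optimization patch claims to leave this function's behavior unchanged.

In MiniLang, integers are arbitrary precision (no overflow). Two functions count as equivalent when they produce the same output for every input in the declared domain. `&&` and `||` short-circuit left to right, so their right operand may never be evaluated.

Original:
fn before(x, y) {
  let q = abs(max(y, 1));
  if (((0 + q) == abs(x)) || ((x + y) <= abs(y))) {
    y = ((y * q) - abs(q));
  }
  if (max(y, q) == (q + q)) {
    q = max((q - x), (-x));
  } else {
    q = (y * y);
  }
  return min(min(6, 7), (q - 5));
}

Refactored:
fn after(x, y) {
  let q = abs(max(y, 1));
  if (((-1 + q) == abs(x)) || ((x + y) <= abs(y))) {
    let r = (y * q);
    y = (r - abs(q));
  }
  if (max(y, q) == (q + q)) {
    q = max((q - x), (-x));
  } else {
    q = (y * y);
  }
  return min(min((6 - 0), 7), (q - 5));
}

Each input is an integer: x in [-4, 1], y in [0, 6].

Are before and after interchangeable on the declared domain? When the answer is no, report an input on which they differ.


At x=1, y=0: before gives -4, after gives -5.
verdict: not equivalent; witness: x=1, y=0


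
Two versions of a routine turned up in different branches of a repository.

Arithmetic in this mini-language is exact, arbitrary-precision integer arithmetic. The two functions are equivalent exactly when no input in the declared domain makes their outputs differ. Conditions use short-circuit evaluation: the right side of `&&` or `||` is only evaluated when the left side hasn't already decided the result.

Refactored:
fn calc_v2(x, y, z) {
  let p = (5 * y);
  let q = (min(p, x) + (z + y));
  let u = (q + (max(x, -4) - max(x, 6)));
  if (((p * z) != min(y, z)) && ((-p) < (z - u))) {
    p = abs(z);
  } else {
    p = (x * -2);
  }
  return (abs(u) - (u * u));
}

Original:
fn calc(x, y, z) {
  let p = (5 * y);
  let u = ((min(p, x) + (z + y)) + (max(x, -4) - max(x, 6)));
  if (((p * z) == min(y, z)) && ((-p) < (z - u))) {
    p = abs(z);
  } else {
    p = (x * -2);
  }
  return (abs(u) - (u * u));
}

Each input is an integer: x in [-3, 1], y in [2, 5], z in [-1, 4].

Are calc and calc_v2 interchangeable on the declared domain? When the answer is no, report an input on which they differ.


Equivalent. The edit looks behavioral (`((p * z) == min(y, z))` became `((p * z) != min(y, z))`), but over these ranges it never changes the outcome.
Sweeping the whole domain (120 inputs) finds no disagreement.
One worked example (x=-3, y=3, z=1) — calc: p becomes 15; next u becomes -8; next (((p * z) == min(y, z)) && ((-p) < (z - u))) evaluates to false; next p becomes 6; next final value -56; calc_v2: p becomes 15; next q becomes 1; next u becomes -8; next (((p * z) != min(y, z)) && ((-p) < (z - u))) evaluates to true; next p becomes 1; next final value -56; agreement on -56.
verdict: equivalent


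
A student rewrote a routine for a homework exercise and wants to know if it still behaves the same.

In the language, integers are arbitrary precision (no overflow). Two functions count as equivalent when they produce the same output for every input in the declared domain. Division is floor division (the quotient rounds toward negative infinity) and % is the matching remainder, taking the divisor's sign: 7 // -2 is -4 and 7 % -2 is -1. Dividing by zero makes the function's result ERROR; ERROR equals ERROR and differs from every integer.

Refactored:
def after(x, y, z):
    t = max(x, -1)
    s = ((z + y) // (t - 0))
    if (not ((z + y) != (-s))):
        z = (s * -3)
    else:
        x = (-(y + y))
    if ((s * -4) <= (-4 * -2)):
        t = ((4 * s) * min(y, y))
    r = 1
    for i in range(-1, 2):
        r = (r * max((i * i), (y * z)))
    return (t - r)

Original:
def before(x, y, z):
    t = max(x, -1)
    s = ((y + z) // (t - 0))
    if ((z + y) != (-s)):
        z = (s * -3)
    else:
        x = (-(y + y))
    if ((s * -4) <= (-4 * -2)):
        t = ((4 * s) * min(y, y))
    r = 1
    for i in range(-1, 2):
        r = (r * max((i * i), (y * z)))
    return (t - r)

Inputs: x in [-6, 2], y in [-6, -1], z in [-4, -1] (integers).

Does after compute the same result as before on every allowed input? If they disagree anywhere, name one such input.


The rewrite breaks on x=-6, y=-6, z=-4, where the results are -14064 and -5832240.
before: t = -1; s = 10; ((z + y) != (-s)) -> false; x = 12; ((s * -4) <= (-4 * -2)) -> true; t = -240; r = 1; [i=-1]; r = 24; [i=0]; r = 576; [i=1]; r = 13824; return -14064
after: t = -1; s = 10; (not ((z + y) != (-s))) -> true; z = -30; ((s * -4) <= (-4 * -2)) -> true; t = -240; r = 1; [i=-1]; r = 180; [i=0]; r = 32400; [i=1]; r = 5832000; return -5832240
verdict: not equivalent; witness: x=-6, y=-6, z=-4


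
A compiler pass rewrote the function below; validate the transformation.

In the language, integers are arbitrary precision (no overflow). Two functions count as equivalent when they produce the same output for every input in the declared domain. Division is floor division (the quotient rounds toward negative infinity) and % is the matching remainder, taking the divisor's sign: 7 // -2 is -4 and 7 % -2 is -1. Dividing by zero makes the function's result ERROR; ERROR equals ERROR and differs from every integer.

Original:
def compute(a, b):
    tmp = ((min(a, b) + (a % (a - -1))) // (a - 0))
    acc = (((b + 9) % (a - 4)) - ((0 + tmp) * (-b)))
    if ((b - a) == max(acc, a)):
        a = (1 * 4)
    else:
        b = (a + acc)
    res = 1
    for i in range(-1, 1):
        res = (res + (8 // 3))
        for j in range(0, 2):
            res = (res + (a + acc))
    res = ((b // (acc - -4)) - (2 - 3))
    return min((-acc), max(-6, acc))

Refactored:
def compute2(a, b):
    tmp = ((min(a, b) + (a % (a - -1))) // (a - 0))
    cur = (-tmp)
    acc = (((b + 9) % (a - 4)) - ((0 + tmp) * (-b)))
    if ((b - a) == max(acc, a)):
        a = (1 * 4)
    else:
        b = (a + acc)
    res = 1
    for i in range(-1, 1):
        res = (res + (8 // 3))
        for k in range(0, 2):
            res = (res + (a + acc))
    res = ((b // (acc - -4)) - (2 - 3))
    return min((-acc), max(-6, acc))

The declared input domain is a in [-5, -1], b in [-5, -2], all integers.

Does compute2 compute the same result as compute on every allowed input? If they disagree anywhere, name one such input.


The two versions differ — the changes include local variable names differ, and statement counts differ.
One worked example (a=-3, b=-2) — compute: tmp=1, then acc=-2, then ((b - a) == max(acc, a)) is false, then b=-5, then res=1, then (i=-1), then res=3, then (j=0), then res=-2, then (j=1), then res=-7, then (i=0), then res=-5, then (j=0), then res=-10, then (j=1), then res=-15, then res=-2, then returns -2; compute2: tmp=1, then cur=-1, then acc=-2, then ((b - a) == max(acc, a)) is false, then b=-5, then res=1, then (i=-1), then res=3, then (k=0), then res=-2, then (k=1), then res=-7, then (i=0), then res=-5, then (k=0), then res=-10, then (k=1), then res=-15, then res=-2, then returns -2; agreement on -2.
Checked all 20 inputs in the declared domain: the outputs agree on every one.
verdict: equivalent


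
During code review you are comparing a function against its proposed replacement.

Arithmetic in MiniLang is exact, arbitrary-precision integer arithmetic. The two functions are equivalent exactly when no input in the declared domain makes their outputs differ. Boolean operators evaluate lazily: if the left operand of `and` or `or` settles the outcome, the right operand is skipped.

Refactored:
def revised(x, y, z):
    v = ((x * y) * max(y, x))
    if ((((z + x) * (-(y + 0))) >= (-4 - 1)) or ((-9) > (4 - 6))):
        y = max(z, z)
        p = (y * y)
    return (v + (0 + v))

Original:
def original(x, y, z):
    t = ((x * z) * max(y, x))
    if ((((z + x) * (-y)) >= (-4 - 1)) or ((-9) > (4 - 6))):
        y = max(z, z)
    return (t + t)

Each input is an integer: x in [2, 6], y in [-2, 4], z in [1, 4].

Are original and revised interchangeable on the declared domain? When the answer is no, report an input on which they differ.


These are not equivalent — on x=2, y=-2, z=1 the outputs split (8 vs -16).
original: t = 4; ((((z + x) * (-y)) >= (-4 - 1)) or ((-9) > (4 - 6))) -> true; y = 1; return 8
revised: v = -8; ((((z + x) * (-(y + 0))) >= (-4 - 1)) or ((-9) > (4 - 6))) -> true; y = 1; p = 1; return -16
verdict: not equivalent; witness: x=2, y=-2, z=1


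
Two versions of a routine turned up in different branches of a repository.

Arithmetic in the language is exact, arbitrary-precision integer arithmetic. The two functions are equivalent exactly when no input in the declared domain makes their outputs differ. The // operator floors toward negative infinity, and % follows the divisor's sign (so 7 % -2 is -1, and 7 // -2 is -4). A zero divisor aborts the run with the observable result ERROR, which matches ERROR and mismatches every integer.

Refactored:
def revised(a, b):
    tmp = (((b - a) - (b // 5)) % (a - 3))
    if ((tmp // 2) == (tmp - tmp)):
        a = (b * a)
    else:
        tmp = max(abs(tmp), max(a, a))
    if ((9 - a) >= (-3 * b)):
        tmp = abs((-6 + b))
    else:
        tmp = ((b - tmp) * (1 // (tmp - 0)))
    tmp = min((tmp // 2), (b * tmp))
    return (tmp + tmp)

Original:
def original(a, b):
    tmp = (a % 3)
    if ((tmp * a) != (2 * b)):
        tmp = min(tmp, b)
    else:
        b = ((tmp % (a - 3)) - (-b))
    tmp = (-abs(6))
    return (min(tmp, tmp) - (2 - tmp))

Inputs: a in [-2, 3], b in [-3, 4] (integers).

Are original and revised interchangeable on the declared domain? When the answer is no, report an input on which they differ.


At a=-2, b=-3: original gives -14, revised gives ERROR.
verdict: not equivalent; witness: a=-2, b=-3


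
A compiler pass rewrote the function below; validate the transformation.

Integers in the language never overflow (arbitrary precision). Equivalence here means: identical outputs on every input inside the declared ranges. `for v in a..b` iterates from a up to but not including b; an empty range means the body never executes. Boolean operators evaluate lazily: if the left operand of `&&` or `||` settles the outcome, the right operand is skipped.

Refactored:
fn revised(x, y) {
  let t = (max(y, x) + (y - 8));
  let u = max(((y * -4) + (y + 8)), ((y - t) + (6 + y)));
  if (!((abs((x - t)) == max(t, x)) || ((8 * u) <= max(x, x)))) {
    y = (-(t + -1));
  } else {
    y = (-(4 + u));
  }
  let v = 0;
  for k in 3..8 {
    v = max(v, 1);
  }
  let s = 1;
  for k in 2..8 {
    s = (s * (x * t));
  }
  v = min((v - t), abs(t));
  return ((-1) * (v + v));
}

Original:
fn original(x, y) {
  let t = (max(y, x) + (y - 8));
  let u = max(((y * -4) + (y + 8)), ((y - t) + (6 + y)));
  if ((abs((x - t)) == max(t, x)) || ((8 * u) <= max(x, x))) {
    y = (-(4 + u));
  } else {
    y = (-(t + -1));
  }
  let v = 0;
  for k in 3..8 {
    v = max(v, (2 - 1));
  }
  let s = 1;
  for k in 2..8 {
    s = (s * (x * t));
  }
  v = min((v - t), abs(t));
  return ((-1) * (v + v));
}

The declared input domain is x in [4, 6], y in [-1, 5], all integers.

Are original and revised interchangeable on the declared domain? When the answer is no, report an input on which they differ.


The two versions differ — the changes include constant usage differs; boolean connective usage differs; arithmetic usage differs.
As a probe, take x=5, y=5: original runs t = 2; u = 14; ((abs((x - t)) == max(t, x)) || ((8 * u) <= max(x, x))) -> false; y = -1; v = 0; [k=3]; v = 1; [k=4]; v = 1; [k=5]; v = 1; [k=6]; v = 1; [k=7]; v = 1; s = 1; [k=2]; s = 10; [k=3]; s = 100; [k=4]; s = 1000; [k=5]; s = 10000; [k=6]; s = 100000; [k=7]; s = 1000000; v = -1; return 2; revised runs t = 2; u = 14; (!((abs((x - t)) == max(t, x)) || ((8 * u) <= max(x, x)))) -> true; y = -1; v = 0; [k=3]; v = 1; [k=4]; v = 1; [k=5]; v = 1; [k=6]; v = 1; [k=7]; v = 1; s = 1; [k=2]; s = 10; [k=3]; s = 100; [k=4]; s = 1000; [k=5]; s = 10000; [k=6]; s = 100000; [k=7]; s = 1000000; v = -1; return 2; both end at 2.
Every one of the 21 inputs gives matching results.
verdict: equivalent


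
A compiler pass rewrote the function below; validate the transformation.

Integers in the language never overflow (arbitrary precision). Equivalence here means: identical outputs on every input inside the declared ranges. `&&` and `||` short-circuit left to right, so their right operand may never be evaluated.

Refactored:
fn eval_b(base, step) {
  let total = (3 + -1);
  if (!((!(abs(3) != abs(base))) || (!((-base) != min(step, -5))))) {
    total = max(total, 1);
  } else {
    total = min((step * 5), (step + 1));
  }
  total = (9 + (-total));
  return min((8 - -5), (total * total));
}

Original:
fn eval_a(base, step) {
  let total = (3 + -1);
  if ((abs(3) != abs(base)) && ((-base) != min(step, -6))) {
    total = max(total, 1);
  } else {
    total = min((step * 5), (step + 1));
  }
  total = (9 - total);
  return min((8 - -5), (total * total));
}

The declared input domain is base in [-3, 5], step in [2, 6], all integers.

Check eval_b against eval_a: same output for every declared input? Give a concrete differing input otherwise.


Consider the input base=5, step=5.
eval_a: total becomes 2; next ((abs(3) != abs(base)) && ((-base) != min(step, -6))) evaluates to true; next total becomes 2; next total becomes 7; next final value 13
eval_b: total becomes 2; next (!((!(abs(3) != abs(base))) || (!((-base) != min(step, -5))))) evaluates to false; next total becomes 6; next total becomes 3; next final value 9
13 != 9, so the rewrite changes behavior.
verdict: not equivalent; witness: base=5, step=5


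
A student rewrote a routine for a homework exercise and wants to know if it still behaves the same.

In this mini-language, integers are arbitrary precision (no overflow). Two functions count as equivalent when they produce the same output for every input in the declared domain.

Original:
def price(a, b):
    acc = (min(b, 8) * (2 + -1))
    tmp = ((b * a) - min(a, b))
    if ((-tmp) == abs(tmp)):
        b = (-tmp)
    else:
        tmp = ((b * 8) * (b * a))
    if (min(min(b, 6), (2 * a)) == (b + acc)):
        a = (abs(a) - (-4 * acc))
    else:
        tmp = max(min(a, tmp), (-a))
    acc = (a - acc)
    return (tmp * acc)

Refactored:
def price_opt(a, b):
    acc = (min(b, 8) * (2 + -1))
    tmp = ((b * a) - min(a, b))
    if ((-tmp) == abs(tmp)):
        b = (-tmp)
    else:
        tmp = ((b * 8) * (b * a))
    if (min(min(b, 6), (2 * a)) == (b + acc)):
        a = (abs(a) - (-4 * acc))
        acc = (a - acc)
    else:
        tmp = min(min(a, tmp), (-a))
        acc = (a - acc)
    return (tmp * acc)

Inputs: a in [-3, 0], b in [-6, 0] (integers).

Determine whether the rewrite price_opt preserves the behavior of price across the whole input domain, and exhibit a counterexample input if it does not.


Consider the input a=-3, b=-6.
price: acc := -6 | tmp := 24 | ((-tmp) == abs(tmp)): false | tmp := -864 | (min(min(b, 6), (2 * a)) == (b + acc)): false | tmp := 3 | acc := 3 | result 9
price_opt: acc := -6 | tmp := 24 | ((-tmp) == abs(tmp)): false | tmp := -864 | (min(min(b, 6), (2 * a)) == (b + acc)): false | tmp := -864 | acc := 3 | result -2592
9 and -2592 differ, so these are not the same function on this domain.
verdict: not equivalent; witness: a=-3, b=-6


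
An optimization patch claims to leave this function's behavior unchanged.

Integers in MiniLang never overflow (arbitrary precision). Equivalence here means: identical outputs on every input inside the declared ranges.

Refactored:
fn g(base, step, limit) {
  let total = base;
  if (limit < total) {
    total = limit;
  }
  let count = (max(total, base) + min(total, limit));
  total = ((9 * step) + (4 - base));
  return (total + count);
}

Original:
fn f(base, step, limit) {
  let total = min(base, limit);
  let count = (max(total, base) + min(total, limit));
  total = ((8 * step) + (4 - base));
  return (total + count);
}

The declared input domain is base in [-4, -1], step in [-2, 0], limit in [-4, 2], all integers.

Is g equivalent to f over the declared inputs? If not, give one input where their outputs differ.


There is a counterexample at base=-4, step=-2, limit=-4: -16 on one side, -18 on the other.
f: total=-4, then count=-8, then total=-8, then returns -16
g: total=-4, then (limit < total) is false, then count=-8, then total=-10, then returns -18
verdict: not equivalent; witness: base=-4, step=-2, limit=-4


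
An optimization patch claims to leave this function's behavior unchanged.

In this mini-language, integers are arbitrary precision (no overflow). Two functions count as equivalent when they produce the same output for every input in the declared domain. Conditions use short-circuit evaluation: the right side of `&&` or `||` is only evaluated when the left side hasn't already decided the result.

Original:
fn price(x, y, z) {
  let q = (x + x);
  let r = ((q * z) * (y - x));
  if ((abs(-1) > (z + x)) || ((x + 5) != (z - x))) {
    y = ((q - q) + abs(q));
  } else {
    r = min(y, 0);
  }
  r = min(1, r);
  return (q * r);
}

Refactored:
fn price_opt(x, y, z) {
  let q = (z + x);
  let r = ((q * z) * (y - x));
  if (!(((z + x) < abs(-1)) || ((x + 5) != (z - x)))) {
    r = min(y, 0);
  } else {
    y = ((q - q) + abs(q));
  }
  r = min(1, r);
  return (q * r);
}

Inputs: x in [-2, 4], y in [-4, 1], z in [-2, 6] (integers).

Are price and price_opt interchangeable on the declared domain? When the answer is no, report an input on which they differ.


The rewrite breaks on x=-2, y=-4, z=-1, where the results are 32 and 18.
price: q becomes -4; next r becomes -8; next ((abs(-1) > (z + x)) || ((x + 5) != (z - x))) evaluates to true; next y becomes 4; next r becomes -8; next final value 32
price_opt: q becomes -3; next r becomes -6; next (!(((z + x) < abs(-1)) || ((x + 5) != (z - x)))) evaluates to false; next y becomes 3; next r becomes -6; next final value 18
verdict: not equivalent; witness: x=-2, y=-4, z=-1


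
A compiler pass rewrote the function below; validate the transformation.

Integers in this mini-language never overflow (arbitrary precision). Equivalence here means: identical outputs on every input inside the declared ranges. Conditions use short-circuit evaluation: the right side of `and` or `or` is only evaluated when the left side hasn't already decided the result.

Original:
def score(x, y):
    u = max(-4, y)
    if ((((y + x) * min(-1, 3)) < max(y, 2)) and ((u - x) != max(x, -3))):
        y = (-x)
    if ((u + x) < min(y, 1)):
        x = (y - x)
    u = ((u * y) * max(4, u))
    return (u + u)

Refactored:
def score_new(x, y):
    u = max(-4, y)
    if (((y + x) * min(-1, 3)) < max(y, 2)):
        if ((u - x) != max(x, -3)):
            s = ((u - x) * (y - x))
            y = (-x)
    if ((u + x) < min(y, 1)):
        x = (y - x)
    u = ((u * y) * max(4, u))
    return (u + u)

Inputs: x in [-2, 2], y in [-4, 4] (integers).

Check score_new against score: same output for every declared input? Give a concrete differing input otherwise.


Reading the diff, among the changes: local variable names differ; and statement counts differ; and arithmetic usage differs; and boolean connective usage differs; and branching structure differs.
One worked example (x=0, y=3) — score: u = 3; ((((y + x) * min(-1, 3)) < max(y, 2)) and ((u - x) != max(x, -3))) -> true; y = 0; ((u + x) < min(y, 1)) -> false; u = 0; return 0; score_new: u = 3; (((y + x) * min(-1, 3)) < max(y, 2)) -> true; ((u - x) != max(x, -3)) -> true; s = 9; y = 0; ((u + x) < min(y, 1)) -> false; u = 0; return 0; agreement on 0.
Every one of the 45 inputs gives matching results.
verdict: equivalent


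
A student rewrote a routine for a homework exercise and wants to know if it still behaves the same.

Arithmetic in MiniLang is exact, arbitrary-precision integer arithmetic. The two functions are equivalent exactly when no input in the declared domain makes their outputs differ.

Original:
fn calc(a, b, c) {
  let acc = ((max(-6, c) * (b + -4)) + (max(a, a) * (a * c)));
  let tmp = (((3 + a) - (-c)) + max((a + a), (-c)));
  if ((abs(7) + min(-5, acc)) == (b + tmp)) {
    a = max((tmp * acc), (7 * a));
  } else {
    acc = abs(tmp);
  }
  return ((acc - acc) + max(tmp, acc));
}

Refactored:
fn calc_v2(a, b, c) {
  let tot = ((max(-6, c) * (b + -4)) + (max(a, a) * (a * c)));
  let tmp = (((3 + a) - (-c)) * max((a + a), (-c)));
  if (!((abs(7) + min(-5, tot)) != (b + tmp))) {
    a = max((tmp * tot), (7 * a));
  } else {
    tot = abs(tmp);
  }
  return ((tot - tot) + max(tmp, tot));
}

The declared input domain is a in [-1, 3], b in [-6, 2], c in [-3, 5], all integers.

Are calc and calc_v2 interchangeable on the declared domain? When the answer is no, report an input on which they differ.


Run the pair on a=-1, b=-6, c=-3.
calc: acc := 27 | tmp := 2 | ((abs(7) + min(-5, acc)) == (b + tmp)): false | acc := 2 | result 2
calc_v2: tot := 27 | tmp := -3 | (!((abs(7) + min(-5, tot)) != (b + tmp))): false | tot := 3 | result 3
2 and 3 differ, so these are not the same function on this domain.
verdict: not equivalent; witness: a=-1, b=-6, c=-3


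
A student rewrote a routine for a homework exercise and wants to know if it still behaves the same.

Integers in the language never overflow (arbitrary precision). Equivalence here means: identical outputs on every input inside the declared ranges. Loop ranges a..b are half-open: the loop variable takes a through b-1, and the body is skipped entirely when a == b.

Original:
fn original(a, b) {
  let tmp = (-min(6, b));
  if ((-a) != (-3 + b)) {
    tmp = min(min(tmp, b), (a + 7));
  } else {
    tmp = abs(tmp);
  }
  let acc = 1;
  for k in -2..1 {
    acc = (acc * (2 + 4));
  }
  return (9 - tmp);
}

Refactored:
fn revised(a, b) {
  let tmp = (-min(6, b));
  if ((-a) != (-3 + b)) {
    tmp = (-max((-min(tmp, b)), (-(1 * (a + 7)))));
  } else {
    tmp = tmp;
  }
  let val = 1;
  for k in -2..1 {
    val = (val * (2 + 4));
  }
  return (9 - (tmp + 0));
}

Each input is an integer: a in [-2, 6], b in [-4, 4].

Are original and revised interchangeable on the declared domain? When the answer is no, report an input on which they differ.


These are not equivalent — on a=-1, b=4 the outputs split (5 vs 13).
original: tmp=-4, then ((-a) != (-3 + b)) is false, then tmp=4, then acc=1, then (k=-2), then acc=6, then (k=-1), then acc=36, then (k=0), then acc=216, then returns 5
revised: tmp=-4, then ((-a) != (-3 + b)) is false, then tmp=-4, then val=1, then (k=-2), then val=6, then (k=-1), then val=36, then (k=0), then val=216, then returns 13
verdict: not equivalent; witness: a=-1, b=4


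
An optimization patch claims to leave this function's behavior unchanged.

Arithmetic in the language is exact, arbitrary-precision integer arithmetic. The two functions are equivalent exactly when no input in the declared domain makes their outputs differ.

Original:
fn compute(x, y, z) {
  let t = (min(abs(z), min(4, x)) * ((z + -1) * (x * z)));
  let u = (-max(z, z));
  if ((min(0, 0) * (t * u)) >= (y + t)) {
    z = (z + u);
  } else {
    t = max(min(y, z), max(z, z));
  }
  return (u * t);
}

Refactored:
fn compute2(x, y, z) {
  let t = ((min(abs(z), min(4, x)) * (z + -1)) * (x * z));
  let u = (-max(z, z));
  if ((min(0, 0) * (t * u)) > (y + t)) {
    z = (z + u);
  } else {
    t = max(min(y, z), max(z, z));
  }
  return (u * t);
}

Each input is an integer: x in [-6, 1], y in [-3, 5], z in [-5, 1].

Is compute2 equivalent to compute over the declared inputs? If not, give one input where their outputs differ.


The rewrite breaks on x=-6, y=0, z=1, where the results are 0 and -1.
compute: t becomes 0; next u becomes -1; next ((min(0, 0) * (t * u)) >= (y + t)) evaluates to true; next z becomes 0; next final value 0
compute2: t becomes 0; next u becomes -1; next ((min(0, 0) * (t * u)) > (y + t)) evaluates to false; next t becomes 1; next final value -1
verdict: not equivalent; witness: x=-6, y=0, z=1


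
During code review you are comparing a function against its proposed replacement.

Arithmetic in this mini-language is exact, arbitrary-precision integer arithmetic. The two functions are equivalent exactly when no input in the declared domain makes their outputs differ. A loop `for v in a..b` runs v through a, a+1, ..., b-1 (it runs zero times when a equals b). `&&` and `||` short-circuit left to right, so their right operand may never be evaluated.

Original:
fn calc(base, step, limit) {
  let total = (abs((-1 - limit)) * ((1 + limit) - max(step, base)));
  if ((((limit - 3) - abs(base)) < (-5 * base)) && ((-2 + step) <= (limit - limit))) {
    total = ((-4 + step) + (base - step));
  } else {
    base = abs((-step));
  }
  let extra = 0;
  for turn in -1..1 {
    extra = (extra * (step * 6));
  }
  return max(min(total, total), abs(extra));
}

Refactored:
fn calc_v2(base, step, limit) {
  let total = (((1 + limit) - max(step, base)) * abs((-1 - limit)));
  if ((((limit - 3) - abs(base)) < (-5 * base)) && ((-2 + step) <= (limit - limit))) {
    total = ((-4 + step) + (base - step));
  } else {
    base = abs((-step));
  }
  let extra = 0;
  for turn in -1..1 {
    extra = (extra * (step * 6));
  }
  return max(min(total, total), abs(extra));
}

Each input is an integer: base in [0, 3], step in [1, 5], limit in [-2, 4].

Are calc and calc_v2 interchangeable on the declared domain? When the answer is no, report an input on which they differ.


Reading the diff, among the changes: same computation, different form.
As a probe, take base=3, step=1, limit=2: calc runs total=0, then ((((limit - 3) - abs(base)) < (-5 * base)) && ((-2 + step) <= (limit - limit))) is false, then base=1, then extra=0, then (turn=-1), then extra=0, then (turn=0), then extra=0, then returns 0; calc_v2 runs total=0, then ((((limit - 3) - abs(base)) < (-5 * base)) && ((-2 + step) <= (limit - limit))) is false, then base=1, then extra=0, then (turn=-1), then extra=0, then (turn=0), then extra=0, then returns 0; both end at 0.
Checked all 140 inputs in the declared domain: the outputs agree on every one.
verdict: equivalent


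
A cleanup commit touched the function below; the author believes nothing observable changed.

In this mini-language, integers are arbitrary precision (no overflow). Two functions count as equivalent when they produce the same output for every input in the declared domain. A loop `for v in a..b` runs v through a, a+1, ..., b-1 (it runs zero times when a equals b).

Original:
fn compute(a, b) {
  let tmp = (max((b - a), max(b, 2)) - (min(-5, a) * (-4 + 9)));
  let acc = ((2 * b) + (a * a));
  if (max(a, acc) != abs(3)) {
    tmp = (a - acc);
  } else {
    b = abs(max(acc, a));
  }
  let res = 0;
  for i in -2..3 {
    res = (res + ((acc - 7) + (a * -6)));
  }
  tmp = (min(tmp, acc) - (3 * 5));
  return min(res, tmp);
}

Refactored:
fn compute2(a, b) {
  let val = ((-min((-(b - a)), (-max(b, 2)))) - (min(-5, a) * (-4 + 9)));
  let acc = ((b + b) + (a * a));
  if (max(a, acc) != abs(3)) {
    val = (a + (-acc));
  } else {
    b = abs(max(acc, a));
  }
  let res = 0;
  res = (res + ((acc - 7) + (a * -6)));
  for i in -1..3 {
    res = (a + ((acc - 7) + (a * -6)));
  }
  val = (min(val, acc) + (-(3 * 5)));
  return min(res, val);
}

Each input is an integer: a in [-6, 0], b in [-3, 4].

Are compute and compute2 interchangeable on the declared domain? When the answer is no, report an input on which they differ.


Consider the input a=-1, b=-3.
compute: tmp := 27 | acc := -5 | (max(a, acc) != abs(3)): true | tmp := 4 | res := 0 | iter i=-2: | res := -6 | iter i=-1: | res := -12 | iter i=0: | res := -18 | iter i=1: | res := -24 | iter i=2: | res := -30 | tmp := -20 | result -30
compute2: val := 27 | acc := -5 | (max(a, acc) != abs(3)): true | val := 4 | res := 0 | res := -6 | iter i=-1: | res := -7 | iter i=0: | res := -7 | iter i=1: | res := -7 | iter i=2: | res := -7 | val := -20 | result -20
-30 != -20, so the rewrite changes behavior.
verdict: not equivalent; witness: a=-1, b=-3


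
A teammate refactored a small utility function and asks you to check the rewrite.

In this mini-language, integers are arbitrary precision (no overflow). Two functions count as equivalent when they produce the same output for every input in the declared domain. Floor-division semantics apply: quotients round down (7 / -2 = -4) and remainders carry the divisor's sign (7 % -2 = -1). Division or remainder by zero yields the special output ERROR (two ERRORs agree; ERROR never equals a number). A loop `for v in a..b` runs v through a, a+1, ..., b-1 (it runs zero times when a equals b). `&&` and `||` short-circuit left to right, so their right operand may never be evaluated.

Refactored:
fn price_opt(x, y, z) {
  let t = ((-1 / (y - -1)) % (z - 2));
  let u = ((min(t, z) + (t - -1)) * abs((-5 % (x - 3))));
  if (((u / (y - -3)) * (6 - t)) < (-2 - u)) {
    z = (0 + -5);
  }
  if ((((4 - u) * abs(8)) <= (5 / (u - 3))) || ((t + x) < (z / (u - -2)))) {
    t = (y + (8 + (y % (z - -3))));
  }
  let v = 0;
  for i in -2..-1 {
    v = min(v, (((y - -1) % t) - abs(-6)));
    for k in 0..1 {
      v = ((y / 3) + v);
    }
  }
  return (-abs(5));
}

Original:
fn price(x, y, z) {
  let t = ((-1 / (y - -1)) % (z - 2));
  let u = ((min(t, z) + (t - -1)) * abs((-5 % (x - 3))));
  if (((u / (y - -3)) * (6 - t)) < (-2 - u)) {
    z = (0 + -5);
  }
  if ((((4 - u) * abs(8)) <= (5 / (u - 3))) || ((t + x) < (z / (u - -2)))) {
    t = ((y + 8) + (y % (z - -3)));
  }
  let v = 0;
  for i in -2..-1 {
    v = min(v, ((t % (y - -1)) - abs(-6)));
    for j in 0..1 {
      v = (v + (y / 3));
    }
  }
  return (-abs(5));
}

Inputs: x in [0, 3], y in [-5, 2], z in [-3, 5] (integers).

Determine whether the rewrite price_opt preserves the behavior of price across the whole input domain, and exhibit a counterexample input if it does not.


Take x=0, y=-5, z=-1.
price: t = 0; u = 0; (((u / (y - -3)) * (6 - t)) < (-2 - u)) -> false; ((((4 - u) * abs(8)) <= (5 / (u - 3))) || ((t + x) < (z / (u - -2)))) -> false; v = 0; [i=-2]; v = -6; [j=0]; v = -8; return -5
price_opt: t = 0; u = 0; (((u / (y - -3)) * (6 - t)) < (-2 - u)) -> false; ((((4 - u) * abs(8)) <= (5 / (u - 3))) || ((t + x) < (z / (u - -2)))) -> false; v = 0; [i=-2]; division by zero -> ERROR
-5 != ERROR, so the rewrite changes behavior.
verdict: not equivalent; witness: x=0, y=-5, z=-1


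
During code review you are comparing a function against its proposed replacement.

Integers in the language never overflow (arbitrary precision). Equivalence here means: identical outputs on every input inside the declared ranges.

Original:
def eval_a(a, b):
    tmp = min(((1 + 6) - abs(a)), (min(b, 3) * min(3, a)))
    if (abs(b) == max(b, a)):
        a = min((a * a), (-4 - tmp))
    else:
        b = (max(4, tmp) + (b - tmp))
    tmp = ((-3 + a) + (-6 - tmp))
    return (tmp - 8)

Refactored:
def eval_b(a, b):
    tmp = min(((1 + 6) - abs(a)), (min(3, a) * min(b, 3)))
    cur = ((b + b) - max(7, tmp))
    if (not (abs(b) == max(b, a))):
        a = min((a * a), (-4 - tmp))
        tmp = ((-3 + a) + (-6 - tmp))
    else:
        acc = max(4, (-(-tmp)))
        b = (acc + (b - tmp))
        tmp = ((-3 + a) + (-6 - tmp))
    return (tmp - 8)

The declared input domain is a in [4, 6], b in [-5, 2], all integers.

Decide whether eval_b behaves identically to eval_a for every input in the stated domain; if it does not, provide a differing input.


There is a counterexample at a=4, b=-5: 2 on one side, 9 on the other.
eval_a: tmp := -15 | (abs(b) == max(b, a)): false | b := 14 | tmp := 10 | result 2
eval_b: tmp := -15 | cur := -17 | (not (abs(b) == max(b, a))): true | a := 11 | tmp := 17 | result 9
verdict: not equivalent; witness: a=4, b=-5


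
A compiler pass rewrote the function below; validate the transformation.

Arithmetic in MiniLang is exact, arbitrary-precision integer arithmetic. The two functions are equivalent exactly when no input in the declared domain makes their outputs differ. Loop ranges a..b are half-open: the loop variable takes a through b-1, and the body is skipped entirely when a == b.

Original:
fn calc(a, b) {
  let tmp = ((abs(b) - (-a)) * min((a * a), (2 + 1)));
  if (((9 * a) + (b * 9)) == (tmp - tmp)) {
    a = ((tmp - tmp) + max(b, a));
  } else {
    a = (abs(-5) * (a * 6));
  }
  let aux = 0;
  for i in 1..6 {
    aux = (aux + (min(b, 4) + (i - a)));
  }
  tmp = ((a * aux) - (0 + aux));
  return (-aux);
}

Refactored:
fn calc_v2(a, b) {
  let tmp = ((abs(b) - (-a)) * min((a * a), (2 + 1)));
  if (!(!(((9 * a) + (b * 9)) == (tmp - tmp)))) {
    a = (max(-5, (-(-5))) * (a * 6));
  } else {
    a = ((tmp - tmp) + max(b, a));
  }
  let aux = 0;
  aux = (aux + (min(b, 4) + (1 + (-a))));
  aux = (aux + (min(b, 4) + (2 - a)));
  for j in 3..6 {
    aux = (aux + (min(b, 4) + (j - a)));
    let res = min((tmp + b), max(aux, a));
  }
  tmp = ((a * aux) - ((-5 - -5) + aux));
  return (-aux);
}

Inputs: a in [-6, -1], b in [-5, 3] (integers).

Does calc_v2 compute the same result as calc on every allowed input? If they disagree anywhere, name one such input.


At a=-6, b=-5: calc gives -890, calc_v2 gives -15.
verdict: not equivalent; witness: a=-6, b=-5


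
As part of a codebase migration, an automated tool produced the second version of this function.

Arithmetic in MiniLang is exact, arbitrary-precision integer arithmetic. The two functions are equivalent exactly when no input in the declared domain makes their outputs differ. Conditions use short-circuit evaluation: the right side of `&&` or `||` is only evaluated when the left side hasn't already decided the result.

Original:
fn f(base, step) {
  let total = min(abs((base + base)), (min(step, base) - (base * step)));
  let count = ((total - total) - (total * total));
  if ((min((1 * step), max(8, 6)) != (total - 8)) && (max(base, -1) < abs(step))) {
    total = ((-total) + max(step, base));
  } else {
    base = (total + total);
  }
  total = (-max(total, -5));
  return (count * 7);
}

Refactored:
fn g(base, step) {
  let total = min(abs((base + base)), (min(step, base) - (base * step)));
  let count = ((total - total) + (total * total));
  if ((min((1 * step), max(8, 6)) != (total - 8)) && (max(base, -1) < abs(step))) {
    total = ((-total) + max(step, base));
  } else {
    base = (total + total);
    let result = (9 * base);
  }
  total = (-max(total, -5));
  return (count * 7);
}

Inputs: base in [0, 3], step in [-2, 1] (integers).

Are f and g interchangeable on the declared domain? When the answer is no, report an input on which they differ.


Try base=0, step=-2.
f: total = -2; count = -4; ((min((1 * step), max(8, 6)) != (total - 8)) && (max(base, -1) < abs(step))) -> true; total = 2; total = -2; return -28
g: total = -2; count = 4; ((min((1 * step), max(8, 6)) != (total - 8)) && (max(base, -1) < abs(step))) -> true; total = 2; total = -2; return 28
-28 against 28: the behavior changed.
verdict: not equivalent; witness: base=0, step=-2


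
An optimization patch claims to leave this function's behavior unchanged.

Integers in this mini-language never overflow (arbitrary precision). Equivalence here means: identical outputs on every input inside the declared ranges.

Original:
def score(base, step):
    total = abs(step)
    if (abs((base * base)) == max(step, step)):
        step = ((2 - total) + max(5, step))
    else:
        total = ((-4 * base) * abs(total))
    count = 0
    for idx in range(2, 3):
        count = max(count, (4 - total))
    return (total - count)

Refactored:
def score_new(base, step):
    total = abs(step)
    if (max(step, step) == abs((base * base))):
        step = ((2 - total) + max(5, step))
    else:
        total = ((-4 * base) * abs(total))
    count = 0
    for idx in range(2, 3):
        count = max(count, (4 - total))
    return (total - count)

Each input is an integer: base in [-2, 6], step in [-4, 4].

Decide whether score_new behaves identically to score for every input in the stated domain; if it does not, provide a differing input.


Behavior is preserved: although same computation, different form, the outputs never diverge.
Tracing base=2, step=1: score: total = 1; (abs((base * base)) == max(step, step)) -> false; total = -8; count = 0; [idx=2]; count = 12; return -20 | score_new: total = 1; (max(step, step) == abs((base * base))) -> false; total = -8; count = 0; [idx=2]; count = 12; return -20 — matching result -20.
Checked all 81 inputs in the declared domain: the outputs agree on every one.
verdict: equivalent
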